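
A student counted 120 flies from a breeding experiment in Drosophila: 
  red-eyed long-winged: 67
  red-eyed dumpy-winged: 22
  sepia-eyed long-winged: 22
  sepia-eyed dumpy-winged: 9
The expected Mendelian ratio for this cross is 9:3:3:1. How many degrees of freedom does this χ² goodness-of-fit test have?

A goodness-of-fit test with 4 phenotype classes has df = 4 − 1 = 3.

3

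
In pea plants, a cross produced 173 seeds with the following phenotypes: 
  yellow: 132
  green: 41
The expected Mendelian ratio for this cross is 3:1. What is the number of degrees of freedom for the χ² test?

1

A goodness-of-fit test with 2 phenotype classes has df = 2 − 1 = 1.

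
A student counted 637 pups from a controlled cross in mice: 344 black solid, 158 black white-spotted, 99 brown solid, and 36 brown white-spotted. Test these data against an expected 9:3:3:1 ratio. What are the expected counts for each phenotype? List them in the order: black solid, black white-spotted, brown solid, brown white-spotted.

358.3125, 119.4375, 119.4375, 39.8125

Expected counts for N = 637 under a 9:3:3:1 ratio (total parts = 16):
  black solid: 637 × 9/16 = 358.3125
  black white-spotted: 637 × 3/16 = 119.4375
  brown solid: 637 × 3/16 = 119.4375
  brown white-spotted: 637 × 1/16 = 39.8125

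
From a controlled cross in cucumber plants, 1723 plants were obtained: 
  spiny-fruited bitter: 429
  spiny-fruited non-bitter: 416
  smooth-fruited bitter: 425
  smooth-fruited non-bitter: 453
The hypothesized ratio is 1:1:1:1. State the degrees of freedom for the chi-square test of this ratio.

A goodness-of-fit test with 4 phenotype classes has df = 4 − 1 = 3.

3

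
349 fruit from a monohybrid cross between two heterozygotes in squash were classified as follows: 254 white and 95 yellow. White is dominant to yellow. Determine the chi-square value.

0.918

For a monohybrid cross between heterozygotes with complete dominance, the expected phenotypic ratio is 3:1.
The 3:1 ratio has 4 parts, so with N = 349 the expected counts are:
  white: 349 × 3/4 = 261.75
  yellow: 349 × 1/4 = 87.25
χ² = Σ (O − E)² / E
  white: (254 − 261.75)² / 261.75 = 0.2295
  yellow: (95 − 87.25)² / 87.25 = 0.6884
χ² = 0.2295 + 0.6884 = 0.9179 ≈ 0.918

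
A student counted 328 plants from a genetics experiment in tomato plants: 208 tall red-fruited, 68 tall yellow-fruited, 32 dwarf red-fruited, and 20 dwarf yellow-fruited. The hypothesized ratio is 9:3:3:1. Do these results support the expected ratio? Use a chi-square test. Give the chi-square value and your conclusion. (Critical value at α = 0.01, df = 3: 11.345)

17.843; not consistent

The 9:3:3:1 ratio has 16 parts, so with N = 328 the expected counts are:
  tall red-fruited: 328 × 9/16 = 184.5
  tall yellow-fruited: 328 × 3/16 = 61.5
  dwarf red-fruited: 328 × 3/16 = 61.5
  dwarf yellow-fruited: 328 × 1/16 = 20.5
χ² = Σ (O − E)² / E
  tall red-fruited: (208 − 184.5)² / 184.5 = 2.9932
  tall yellow-fruited: (68 − 61.5)² / 61.5 = 0.6870
  dwarf red-fruited: (32 − 61.5)² / 61.5 = 14.1504
  dwarf yellow-fruited: (20 − 20.5)² / 20.5 = 0.0122
χ² = 2.9932 + 0.6870 + 14.1504 + 0.0122 = 17.8428 ≈ 17.843
Degrees of freedom = 4 − 1 = 3; critical value at α = 0.01 is 11.345.
Since 17.843 > 11.345, we reject the null hypothesis — the data do not fit the 9:3:3:1 ratio.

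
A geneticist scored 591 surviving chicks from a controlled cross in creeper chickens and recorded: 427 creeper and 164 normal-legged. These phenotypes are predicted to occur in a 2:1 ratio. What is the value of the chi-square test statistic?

The 2:1 ratio has 3 parts, so with N = 591 the expected counts are:
  creeper: 591 × 2/3 = 394
  normal-legged: 591 × 1/3 = 197
χ² = Σ (O − E)² / E
  creeper: (427 − 394)² / 394 = 2.7640
  normal-legged: (164 − 197)² / 197 = 5.5279
χ² = 2.7640 + 5.5279 = 8.2919 ≈ 8.292

8.292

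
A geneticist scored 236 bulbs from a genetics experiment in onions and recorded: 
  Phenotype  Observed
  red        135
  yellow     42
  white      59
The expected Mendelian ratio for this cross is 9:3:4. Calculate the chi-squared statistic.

0.153

Under the 9:3:4 hypothesis (Σ ratio = 16, N = 236):
  red: 236 × 9/16 = 132.75
  yellow: 236 × 3/16 = 44.25
  white: 236 × 4/16 = 59
χ² = Σ (O − E)² / E
  red: (135 − 132.75)² / 132.75 = 0.0381
  yellow: (42 − 44.25)² / 44.25 = 0.1144
  white: (59 − 59)² / 59 = 0.0000
χ² = 0.0381 + 0.1144 + 0.0000 = 0.1525 ≈ 0.153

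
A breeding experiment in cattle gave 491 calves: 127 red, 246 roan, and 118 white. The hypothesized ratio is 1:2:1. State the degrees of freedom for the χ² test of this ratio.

A goodness-of-fit test with 3 phenotype classes has df = 3 − 1 = 2.

2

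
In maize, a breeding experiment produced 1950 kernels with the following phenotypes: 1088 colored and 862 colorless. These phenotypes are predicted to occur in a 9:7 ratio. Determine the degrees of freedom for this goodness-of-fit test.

A goodness-of-fit test with 2 phenotype classes has df = 2 − 1 = 1.

1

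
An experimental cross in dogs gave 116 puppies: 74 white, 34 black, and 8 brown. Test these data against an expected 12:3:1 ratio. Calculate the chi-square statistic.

Expected counts for N = 116 under a 12:3:1 ratio (total parts = 16):
  white: 116 × 12/16 = 87
  black: 116 × 3/16 = 21.75
  brown: 116 × 1/16 = 7.25
χ² = Σ (O − E)² / E
  white: (74 − 87)² / 87 = 1.9425
  black: (34 − 21.75)² / 21.75 = 6.8994
  brown: (8 − 7.25)² / 7.25 = 0.0776
χ² = 1.9425 + 6.8994 + 0.0776 = 8.9195 ≈ 8.920

8.920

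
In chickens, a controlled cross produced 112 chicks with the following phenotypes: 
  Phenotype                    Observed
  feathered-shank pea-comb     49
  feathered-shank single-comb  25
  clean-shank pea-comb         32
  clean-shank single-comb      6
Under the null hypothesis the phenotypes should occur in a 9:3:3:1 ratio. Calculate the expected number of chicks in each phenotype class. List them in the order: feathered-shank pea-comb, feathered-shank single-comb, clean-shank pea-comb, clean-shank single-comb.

The 9:3:3:1 ratio has 16 parts, so with N = 112 the expected counts are:
  feathered-shank pea-comb: 112 × 9/16 = 63
  feathered-shank single-comb: 112 × 3/16 = 21
  clean-shank pea-comb: 112 × 3/16 = 21
  clean-shank single-comb: 112 × 1/16 = 7

63, 21, 21, 7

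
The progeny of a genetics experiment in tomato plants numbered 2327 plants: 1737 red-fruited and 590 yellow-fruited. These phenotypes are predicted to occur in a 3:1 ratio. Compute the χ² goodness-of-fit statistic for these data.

Under the 3:1 hypothesis (Σ ratio = 4, N = 2327):
  red-fruited: 2327 × 3/4 = 1745.25
  yellow-fruited: 2327 × 1/4 = 581.75
χ² = Σ (O − E)² / E
  red-fruited: (1737 − 1745.25)² / 1745.25 = 0.0390
  yellow-fruited: (590 − 581.75)² / 581.75 = 0.1170
χ² = 0.0390 + 0.1170 = 0.156

0.156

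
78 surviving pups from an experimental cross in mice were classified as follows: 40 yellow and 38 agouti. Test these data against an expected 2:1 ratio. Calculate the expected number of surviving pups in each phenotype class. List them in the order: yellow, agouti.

Expected counts for N = 78 under a 2:1 ratio (total parts = 3):
  yellow: 78 × 2/3 = 52
  agouti: 78 × 1/3 = 26

52, 26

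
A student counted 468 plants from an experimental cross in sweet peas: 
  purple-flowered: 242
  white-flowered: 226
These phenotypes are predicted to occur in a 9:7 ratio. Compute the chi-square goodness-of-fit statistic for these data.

3.921

Under the 9:7 hypothesis (Σ ratio = 16, N = 468):
  purple-flowered: 468 × 9/16 = 263.25
  white-flowered: 468 × 7/16 = 204.75
χ² = Σ (O − E)² / E
  purple-flowered: (242 − 263.25)² / 263.25 = 1.7153
  white-flowered: (226 − 204.75)² / 204.75 = 2.2054
χ² = 1.7153 + 2.2054 = 3.9207 ≈ 3.921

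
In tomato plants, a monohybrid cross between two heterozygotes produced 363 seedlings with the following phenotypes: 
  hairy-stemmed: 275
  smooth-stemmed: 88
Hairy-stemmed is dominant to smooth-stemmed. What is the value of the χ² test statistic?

0.111

For a monohybrid cross between heterozygotes with complete dominance, the expected phenotypic ratio is 3:1.
The 3:1 ratio has 4 parts, so with N = 363 the expected counts are:
  hairy-stemmed: 363 × 3/4 = 272.25
  smooth-stemmed: 363 × 1/4 = 90.75
χ² = Σ (O − E)² / E
  hairy-stemmed: (275 − 272.25)² / 272.25 = 0.0278
  smooth-stemmed: (88 − 90.75)² / 90.75 = 0.0833
χ² = 0.0278 + 0.0833 = 0.1111 ≈ 0.111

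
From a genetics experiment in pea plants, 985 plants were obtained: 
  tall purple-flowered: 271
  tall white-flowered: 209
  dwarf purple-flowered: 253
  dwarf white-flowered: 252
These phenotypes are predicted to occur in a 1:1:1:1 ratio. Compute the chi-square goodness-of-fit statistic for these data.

8.442

Total ratio parts = 4. Expected numbers out of 985:
  tall purple-flowered: 985 × 1/4 = 246.25
  tall white-flowered: 985 × 1/4 = 246.25
  dwarf purple-flowered: 985 × 1/4 = 246.25
  dwarf white-flowered: 985 × 1/4 = 246.25
χ² = Σ (O − E)² / E
  tall purple-flowered: (271 − 246.25)² / 246.25 = 2.4876
  tall white-flowered: (209 − 246.25)² / 246.25 = 5.6348
  dwarf purple-flowered: (253 − 246.25)² / 246.25 = 0.1850
  dwarf white-flowered: (252 − 246.25)² / 246.25 = 0.1343
χ² = 2.4876 + 5.6348 + 0.1850 + 0.1343 = 8.4417 ≈ 8.442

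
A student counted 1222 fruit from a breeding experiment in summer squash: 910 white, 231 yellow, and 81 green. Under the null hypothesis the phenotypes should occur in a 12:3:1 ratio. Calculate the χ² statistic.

0.342

Total ratio parts = 16. Expected numbers out of 1222:
  white: 1222 × 12/16 = 916.5
  yellow: 1222 × 3/16 = 229.125
  green: 1222 × 1/16 = 76.375
χ² = Σ (O − E)² / E
  white: (910 − 916.5)² / 916.5 = 0.0461
  yellow: (231 − 229.125)² / 229.125 = 0.0153
  green: (81 − 76.375)² / 76.375 = 0.2801
χ² = 0.0461 + 0.0153 + 0.2801 = 0.3415 ≈ 0.342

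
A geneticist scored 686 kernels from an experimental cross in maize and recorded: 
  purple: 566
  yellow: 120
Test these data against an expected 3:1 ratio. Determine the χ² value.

20.620

Expected counts for N = 686 under a 3:1 ratio (total parts = 4):
  purple: 686 × 3/4 = 514.5
  yellow: 686 × 1/4 = 171.5
χ² = Σ (O − E)² / E
  purple: (566 − 514.5)² / 514.5 = 5.1550
  yellow: (120 − 171.5)² / 171.5 = 15.4650
χ² = 5.1550 + 15.4650 = 20.620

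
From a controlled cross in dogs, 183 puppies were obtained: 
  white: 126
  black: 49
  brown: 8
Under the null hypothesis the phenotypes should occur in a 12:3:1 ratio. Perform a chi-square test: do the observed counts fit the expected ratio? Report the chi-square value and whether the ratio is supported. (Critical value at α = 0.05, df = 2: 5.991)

Expected counts for N = 183 under a 12:3:1 ratio (total parts = 16):
  white: 183 × 12/16 = 137.25
  black: 183 × 3/16 = 34.3125
  brown: 183 × 1/16 = 11.4375
χ² = Σ (O − E)² / E
  white: (126 − 137.25)² / 137.25 = 0.9221
  black: (49 − 34.3125)² / 34.3125 = 6.2870
  brown: (8 − 11.4375)² / 11.4375 = 1.0331
χ² = 0.9221 + 6.2870 + 1.0331 = 8.2422 ≈ 8.242
Degrees of freedom = 3 − 1 = 2; critical value at α = 0.05 is 5.991.
Since 8.242 > 5.991, we reject the null hypothesis — the data do not fit the 12:3:1 ratio.

8.242; not consistent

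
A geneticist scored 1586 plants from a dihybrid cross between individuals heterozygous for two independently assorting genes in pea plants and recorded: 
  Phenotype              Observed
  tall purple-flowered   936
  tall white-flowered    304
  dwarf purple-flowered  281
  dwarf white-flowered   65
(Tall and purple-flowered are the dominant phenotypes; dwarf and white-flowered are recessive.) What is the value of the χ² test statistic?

14.955

A dihybrid F₂ with independent assortment and complete dominance at both loci gives a 9:3:3:1 phenotypic ratio.
The 9:3:3:1 ratio has 16 parts, so with N = 1586 the expected counts are:
  tall purple-flowered: 1586 × 9/16 = 892.125
  tall white-flowered: 1586 × 3/16 = 297.375
  dwarf purple-flowered: 1586 × 3/16 = 297.375
  dwarf white-flowered: 1586 × 1/16 = 99.125
χ² = Σ (O − E)² / E
  tall purple-flowered: (936 − 892.125)² / 892.125 = 2.1578
  tall white-flowered: (304 − 297.375)² / 297.375 = 0.1476
  dwarf purple-flowered: (281 − 297.375)² / 297.375 = 0.9017
  dwarf white-flowered: (65 − 99.125)² / 99.125 = 11.7480
χ² = 2.1578 + 0.1476 + 0.9017 + 11.7480 = 14.9551 ≈ 14.955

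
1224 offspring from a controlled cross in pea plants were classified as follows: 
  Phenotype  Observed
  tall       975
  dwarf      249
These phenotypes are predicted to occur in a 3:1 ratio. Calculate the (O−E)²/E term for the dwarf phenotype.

10.618

Expected counts for N = 1224 under a 3:1 ratio (total parts = 4):
  tall: 1224 × 3/4 = 918
  dwarf: 1224 × 1/4 = 306
Contribution of dwarf: (249 − 306)² / 306 = 10.6176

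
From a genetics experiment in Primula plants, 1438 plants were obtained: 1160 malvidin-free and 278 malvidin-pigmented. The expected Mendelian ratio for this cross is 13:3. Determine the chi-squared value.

0.320

The 13:3 ratio has 16 parts, so with N = 1438 the expected counts are:
  malvidin-free: 1438 × 13/16 = 1168.375
  malvidin-pigmented: 1438 × 3/16 = 269.625
χ² = Σ (O − E)² / E
  malvidin-free: (1160 − 1168.375)² / 1168.375 = 0.0600
  malvidin-pigmented: (278 − 269.625)² / 269.625 = 0.2601
χ² = 0.0600 + 0.2601 = 0.3201 ≈ 0.320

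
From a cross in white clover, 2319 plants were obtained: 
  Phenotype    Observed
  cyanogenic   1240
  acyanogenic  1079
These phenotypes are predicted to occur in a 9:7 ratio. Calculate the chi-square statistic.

Total ratio parts = 16. Expected numbers out of 2319:
  cyanogenic: 2319 × 9/16 = 1304.4375
  acyanogenic: 2319 × 7/16 = 1014.5625
χ² = Σ (O − E)² / E
  cyanogenic: (1240 − 1304.4375)² / 1304.4375 = 3.1831
  acyanogenic: (1079 − 1014.5625)² / 1014.5625 = 4.0926
χ² = 3.1831 + 4.0926 = 7.2757 ≈ 7.276

7.276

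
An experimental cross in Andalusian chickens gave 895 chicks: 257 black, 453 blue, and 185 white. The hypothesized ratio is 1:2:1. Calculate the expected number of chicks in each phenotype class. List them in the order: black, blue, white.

223.75, 447.5, 223.75

Expected counts for N = 895 under a 1:2:1 ratio (total parts = 4):
  black: 895 × 1/4 = 223.75
  blue: 895 × 2/4 = 447.5
  white: 895 × 1/4 = 223.75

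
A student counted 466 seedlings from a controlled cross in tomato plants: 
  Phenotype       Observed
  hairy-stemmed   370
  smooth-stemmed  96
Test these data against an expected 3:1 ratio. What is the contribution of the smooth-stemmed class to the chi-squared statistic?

3.607

Total ratio parts = 4. Expected numbers out of 466:
  hairy-stemmed: 466 × 3/4 = 349.5
  smooth-stemmed: 466 × 1/4 = 116.5
Contribution of smooth-stemmed: (96 − 116.5)² / 116.5 = 3.6073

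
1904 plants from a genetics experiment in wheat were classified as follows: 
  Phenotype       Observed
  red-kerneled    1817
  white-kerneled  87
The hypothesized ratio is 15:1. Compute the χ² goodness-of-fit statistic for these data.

The 15:1 ratio has 16 parts, so with N = 1904 the expected counts are:
  red-kerneled: 1904 × 15/16 = 1785
  white-kerneled: 1904 × 1/16 = 119
χ² = Σ (O − E)² / E
  red-kerneled: (1817 − 1785)² / 1785 = 0.5737
  white-kerneled: (87 − 119)² / 119 = 8.6050
χ² = 0.5737 + 8.6050 = 9.1787 ≈ 9.179

9.179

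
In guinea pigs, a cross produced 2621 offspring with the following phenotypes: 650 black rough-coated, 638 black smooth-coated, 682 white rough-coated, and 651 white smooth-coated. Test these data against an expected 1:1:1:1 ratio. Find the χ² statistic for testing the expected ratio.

1.616

Total ratio parts = 4. Expected numbers out of 2621:
  black rough-coated: 2621 × 1/4 = 655.25
  black smooth-coated: 2621 × 1/4 = 655.25
  white rough-coated: 2621 × 1/4 = 655.25
  white smooth-coated: 2621 × 1/4 = 655.25
χ² = Σ (O − E)² / E
  black rough-coated: (650 − 655.25)² / 655.25 = 0.0421
  black smooth-coated: (638 − 655.25)² / 655.25 = 0.4541
  white rough-coated: (682 − 655.25)² / 655.25 = 1.0920
  white smooth-coated: (651 − 655.25)² / 655.25 = 0.0276
χ² = 0.0421 + 0.4541 + 1.0920 + 0.0276 = 1.6158 ≈ 1.616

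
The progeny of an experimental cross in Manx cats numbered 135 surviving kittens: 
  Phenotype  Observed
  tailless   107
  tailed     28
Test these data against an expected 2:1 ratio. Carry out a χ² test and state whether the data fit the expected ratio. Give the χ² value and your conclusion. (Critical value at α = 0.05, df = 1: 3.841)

9.633; not consistent

Total ratio parts = 3. Expected numbers out of 135:
  tailless: 135 × 2/3 = 90
  tailed: 135 × 1/3 = 45
χ² = Σ (O − E)² / E
  tailless: (107 − 90)² / 90 = 3.2111
  tailed: (28 − 45)² / 45 = 6.4222
χ² = 3.2111 + 6.4222 = 9.6333 ≈ 9.633
Degrees of freedom = 2 − 1 = 1; critical value at α = 0.05 is 3.841.
Since 9.633 > 3.841, we reject the null hypothesis — the data do not fit the 2:1 ratio.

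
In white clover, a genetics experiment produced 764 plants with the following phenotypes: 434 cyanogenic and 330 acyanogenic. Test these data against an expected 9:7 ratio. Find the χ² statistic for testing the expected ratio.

0.096

Under the 9:7 hypothesis (Σ ratio = 16, N = 764):
  cyanogenic: 764 × 9/16 = 429.75
  acyanogenic: 764 × 7/16 = 334.25
χ² = Σ (O − E)² / E
  cyanogenic: (434 − 429.75)² / 429.75 = 0.0420
  acyanogenic: (330 − 334.25)² / 334.25 = 0.0540
χ² = 0.0420 + 0.0540 = 0.096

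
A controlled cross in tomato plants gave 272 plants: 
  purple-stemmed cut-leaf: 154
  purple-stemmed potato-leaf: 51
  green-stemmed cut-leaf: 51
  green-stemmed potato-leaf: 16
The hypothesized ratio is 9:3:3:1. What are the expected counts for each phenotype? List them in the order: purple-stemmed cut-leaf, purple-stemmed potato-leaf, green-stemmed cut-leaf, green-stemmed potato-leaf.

The 9:3:3:1 ratio has 16 parts, so with N = 272 the expected counts are:
  purple-stemmed cut-leaf: 272 × 9/16 = 153
  purple-stemmed potato-leaf: 272 × 3/16 = 51
  green-stemmed cut-leaf: 272 × 3/16 = 51
  green-stemmed potato-leaf: 272 × 1/16 = 17

153, 51, 51, 17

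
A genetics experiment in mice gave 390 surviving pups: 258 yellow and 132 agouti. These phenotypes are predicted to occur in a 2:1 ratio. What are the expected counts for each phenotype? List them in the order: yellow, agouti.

260, 130

Total ratio parts = 3. Expected numbers out of 390:
  yellow: 390 × 2/3 = 260
  agouti: 390 × 1/3 = 130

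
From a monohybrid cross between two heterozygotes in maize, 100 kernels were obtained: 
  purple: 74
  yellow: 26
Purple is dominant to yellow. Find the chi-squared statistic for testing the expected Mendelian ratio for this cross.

For a monohybrid cross between heterozygotes with complete dominance, the expected phenotypic ratio is 3:1.
Total ratio parts = 4. Expected numbers out of 100:
  purple: 100 × 3/4 = 75
  yellow: 100 × 1/4 = 25
χ² = Σ (O − E)² / E
  purple: (74 − 75)² / 75 = 0.0133
  yellow: (26 − 25)² / 25 = 0.0400
χ² = 0.0133 + 0.0400 = 0.0533 ≈ 0.053

0.053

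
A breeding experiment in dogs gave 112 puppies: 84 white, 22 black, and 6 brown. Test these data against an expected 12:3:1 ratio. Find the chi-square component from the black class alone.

0.048

Expected counts for N = 112 under a 12:3:1 ratio (total parts = 16):
  white: 112 × 12/16 = 84
  black: 112 × 3/16 = 21
  brown: 112 × 1/16 = 7
Contribution of black: (22 − 21)² / 21 = 0.0476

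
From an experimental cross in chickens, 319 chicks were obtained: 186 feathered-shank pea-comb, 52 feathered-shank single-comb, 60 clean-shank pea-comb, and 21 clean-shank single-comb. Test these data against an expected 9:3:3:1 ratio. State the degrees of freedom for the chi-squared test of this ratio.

3

A goodness-of-fit test with 4 phenotype classes has df = 4 − 1 = 3.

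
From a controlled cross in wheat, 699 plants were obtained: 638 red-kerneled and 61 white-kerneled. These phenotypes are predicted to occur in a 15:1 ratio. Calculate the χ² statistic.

7.318

The 15:1 ratio has 16 parts, so with N = 699 the expected counts are:
  red-kerneled: 699 × 15/16 = 655.3125
  white-kerneled: 699 × 1/16 = 43.6875
χ² = Σ (O − E)² / E
  red-kerneled: (638 − 655.3125)² / 655.3125 = 0.4574
  white-kerneled: (61 − 43.6875)² / 43.6875 = 6.8606
χ² = 0.4574 + 6.8606 = 7.318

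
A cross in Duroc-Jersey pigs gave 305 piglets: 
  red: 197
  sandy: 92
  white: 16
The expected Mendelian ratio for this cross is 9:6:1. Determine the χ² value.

The 9:6:1 ratio has 16 parts, so with N = 305 the expected counts are:
  red: 305 × 9/16 = 171.5625
  sandy: 305 × 6/16 = 114.375
  white: 305 × 1/16 = 19.0625
χ² = Σ (O − E)² / E
  red: (197 − 171.5625)² / 171.5625 = 3.7716
  sandy: (92 − 114.375)² / 114.375 = 4.3772
  white: (16 − 19.0625)² / 19.0625 = 0.4920
χ² = 3.7716 + 4.3772 + 0.4920 = 8.6408 ≈ 8.641

8.641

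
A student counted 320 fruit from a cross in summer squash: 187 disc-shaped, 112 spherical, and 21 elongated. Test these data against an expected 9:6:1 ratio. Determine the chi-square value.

0.856

Under the 9:6:1 hypothesis (Σ ratio = 16, N = 320):
  disc-shaped: 320 × 9/16 = 180
  spherical: 320 × 6/16 = 120
  elongated: 320 × 1/16 = 20
χ² = Σ (O − E)² / E
  disc-shaped: (187 − 180)² / 180 = 0.2722
  spherical: (112 − 120)² / 120 = 0.5333
  elongated: (21 − 20)² / 20 = 0.0500
χ² = 0.2722 + 0.5333 + 0.0500 = 0.8555 ≈ 0.856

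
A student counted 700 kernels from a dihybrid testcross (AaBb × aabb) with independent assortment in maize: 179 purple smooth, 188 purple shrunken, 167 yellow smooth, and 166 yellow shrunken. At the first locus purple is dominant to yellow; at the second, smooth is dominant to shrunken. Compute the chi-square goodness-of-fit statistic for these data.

1.886

A dihybrid testcross with independent assortment gives a 1:1:1:1 ratio.
The 1:1:1:1 ratio has 4 parts, so with N = 700 the expected counts are:
  purple smooth: 700 × 1/4 = 175
  purple shrunken: 700 × 1/4 = 175
  yellow smooth: 700 × 1/4 = 175
  yellow shrunken: 700 × 1/4 = 175
χ² = Σ (O − E)² / E
  purple smooth: (179 − 175)² / 175 = 0.0914
  purple shrunken: (188 − 175)² / 175 = 0.9657
  yellow smooth: (167 − 175)² / 175 = 0.3657
  yellow shrunken: (166 − 175)² / 175 = 0.4629
χ² = 0.0914 + 0.9657 + 0.3657 + 0.4629 = 1.8857 ≈ 1.886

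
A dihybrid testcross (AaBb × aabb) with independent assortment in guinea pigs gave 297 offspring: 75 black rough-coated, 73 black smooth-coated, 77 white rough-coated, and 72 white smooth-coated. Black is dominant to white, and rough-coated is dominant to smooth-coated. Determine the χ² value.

A dihybrid testcross with independent assortment gives a 1:1:1:1 ratio.
The 1:1:1:1 ratio has 4 parts, so with N = 297 the expected counts are:
  black rough-coated: 297 × 1/4 = 74.25
  black smooth-coated: 297 × 1/4 = 74.25
  white rough-coated: 297 × 1/4 = 74.25
  white smooth-coated: 297 × 1/4 = 74.25
χ² = Σ (O − E)² / E
  black rough-coated: (75 − 74.25)² / 74.25 = 0.0076
  black smooth-coated: (73 − 74.25)² / 74.25 = 0.0210
  white rough-coated: (77 − 74.25)² / 74.25 = 0.1019
  white smooth-coated: (72 − 74.25)² / 74.25 = 0.0682
χ² = 0.0076 + 0.0210 + 0.1019 + 0.0682 = 0.1987 ≈ 0.199

0.199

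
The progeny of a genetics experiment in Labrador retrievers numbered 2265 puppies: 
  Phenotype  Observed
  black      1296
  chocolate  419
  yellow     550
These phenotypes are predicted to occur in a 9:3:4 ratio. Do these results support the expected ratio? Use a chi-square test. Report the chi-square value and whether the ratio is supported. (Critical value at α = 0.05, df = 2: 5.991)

Expected counts for N = 2265 under a 9:3:4 ratio (total parts = 16):
  black: 2265 × 9/16 = 1274.0625
  chocolate: 2265 × 3/16 = 424.6875
  yellow: 2265 × 4/16 = 566.25
χ² = Σ (O − E)² / E
  black: (1296 − 1274.0625)² / 1274.0625 = 0.3777
  chocolate: (419 − 424.6875)² / 424.6875 = 0.0762
  yellow: (550 − 566.25)² / 566.25 = 0.4663
χ² = 0.3777 + 0.0762 + 0.4663 = 0.9202 ≈ 0.920
Degrees of freedom = 3 − 1 = 2; critical value at α = 0.05 is 5.991.
Since 0.920 < 5.991, we fail to reject the null hypothesis — the data are consistent with the 9:3:4 ratio.

0.920; consistent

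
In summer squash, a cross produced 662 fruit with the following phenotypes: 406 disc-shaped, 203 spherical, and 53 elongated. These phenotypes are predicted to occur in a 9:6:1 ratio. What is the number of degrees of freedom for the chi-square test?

A goodness-of-fit test with 3 phenotype classes has df = 3 − 1 = 2.

2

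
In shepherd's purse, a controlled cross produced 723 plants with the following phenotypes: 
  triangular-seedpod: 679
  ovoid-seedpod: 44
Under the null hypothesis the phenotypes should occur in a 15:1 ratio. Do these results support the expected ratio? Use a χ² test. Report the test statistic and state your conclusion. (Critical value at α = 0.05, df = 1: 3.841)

0.033; consistent

The 15:1 ratio has 16 parts, so with N = 723 the expected counts are:
  triangular-seedpod: 723 × 15/16 = 677.8125
  ovoid-seedpod: 723 × 1/16 = 45.1875
χ² = Σ (O − E)² / E
  triangular-seedpod: (679 − 677.8125)² / 677.8125 = 0.0021
  ovoid-seedpod: (44 − 45.1875)² / 45.1875 = 0.0312
χ² = 0.0021 + 0.0312 = 0.0333 ≈ 0.033
Degrees of freedom = 2 − 1 = 1; critical value at α = 0.05 is 3.841.
Since 0.033 < 3.841, we fail to reject the null hypothesis — the data are consistent with the 15:1 ratio.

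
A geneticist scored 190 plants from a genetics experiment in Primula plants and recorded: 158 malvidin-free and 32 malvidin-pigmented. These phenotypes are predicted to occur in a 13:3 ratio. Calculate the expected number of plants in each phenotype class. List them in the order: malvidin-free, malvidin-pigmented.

154.375, 35.625

The 13:3 ratio has 16 parts, so with N = 190 the expected counts are:
  malvidin-free: 190 × 13/16 = 154.375
  malvidin-pigmented: 190 × 3/16 = 35.625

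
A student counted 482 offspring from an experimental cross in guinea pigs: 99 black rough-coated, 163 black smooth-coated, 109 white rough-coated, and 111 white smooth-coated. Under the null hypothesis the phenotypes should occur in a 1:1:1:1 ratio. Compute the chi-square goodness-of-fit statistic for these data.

20.672

Under the 1:1:1:1 hypothesis (Σ ratio = 4, N = 482):
  black rough-coated: 482 × 1/4 = 120.5
  black smooth-coated: 482 × 1/4 = 120.5
  white rough-coated: 482 × 1/4 = 120.5
  white smooth-coated: 482 × 1/4 = 120.5
χ² = Σ (O − E)² / E
  black rough-coated: (99 − 120.5)² / 120.5 = 3.8361
  black smooth-coated: (163 − 120.5)² / 120.5 = 14.9896
  white rough-coated: (109 − 120.5)² / 120.5 = 1.0975
  white smooth-coated: (111 − 120.5)² / 120.5 = 0.7490
χ² = 3.8361 + 14.9896 + 1.0975 + 0.7490 = 20.6722 ≈ 20.672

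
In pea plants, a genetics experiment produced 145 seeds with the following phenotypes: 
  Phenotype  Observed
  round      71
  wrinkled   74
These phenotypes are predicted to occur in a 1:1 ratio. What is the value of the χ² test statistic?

0.062

The 1:1 ratio has 2 parts, so with N = 145 the expected counts are:
  round: 145 × 1/2 = 72.5
  wrinkled: 145 × 1/2 = 72.5
χ² = Σ (O − E)² / E
  round: (71 − 72.5)² / 72.5 = 0.0310
  wrinkled: (74 − 72.5)² / 72.5 = 0.0310
χ² = 0.0310 + 0.0310 = 0.062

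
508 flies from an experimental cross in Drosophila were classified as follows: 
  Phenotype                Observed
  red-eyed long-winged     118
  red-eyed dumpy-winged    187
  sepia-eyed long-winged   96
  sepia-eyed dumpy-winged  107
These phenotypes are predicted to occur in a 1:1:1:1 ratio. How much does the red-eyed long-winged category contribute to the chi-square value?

0.638

The 1:1:1:1 ratio has 4 parts, so with N = 508 the expected counts are:
  red-eyed long-winged: 508 × 1/4 = 127
  red-eyed dumpy-winged: 508 × 1/4 = 127
  sepia-eyed long-winged: 508 × 1/4 = 127
  sepia-eyed dumpy-winged: 508 × 1/4 = 127
Contribution of red-eyed long-winged: (118 − 127)² / 127 = 0.6378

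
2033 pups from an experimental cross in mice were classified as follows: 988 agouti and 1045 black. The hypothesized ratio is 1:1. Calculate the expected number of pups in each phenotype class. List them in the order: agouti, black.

1016.5, 1016.5

Expected counts for N = 2033 under a 1:1 ratio (total parts = 2):
  agouti: 2033 × 1/2 = 1016.5
  black: 2033 × 1/2 = 1016.5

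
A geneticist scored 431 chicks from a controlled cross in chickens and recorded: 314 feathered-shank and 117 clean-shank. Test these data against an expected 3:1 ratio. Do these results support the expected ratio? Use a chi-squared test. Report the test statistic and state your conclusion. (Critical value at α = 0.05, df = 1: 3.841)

1.059; consistent

Under the 3:1 hypothesis (Σ ratio = 4, N = 431):
  feathered-shank: 431 × 3/4 = 323.25
  clean-shank: 431 × 1/4 = 107.75
χ² = Σ (O − E)² / E
  feathered-shank: (314 − 323.25)² / 323.25 = 0.2647
  clean-shank: (117 − 107.75)² / 107.75 = 0.7941
χ² = 0.2647 + 0.7941 = 1.0588 ≈ 1.059
Degrees of freedom = 2 − 1 = 1; critical value at α = 0.05 is 3.841.
Since 1.059 < 3.841, we fail to reject the null hypothesis — the data are consistent with the 3:1 ratio.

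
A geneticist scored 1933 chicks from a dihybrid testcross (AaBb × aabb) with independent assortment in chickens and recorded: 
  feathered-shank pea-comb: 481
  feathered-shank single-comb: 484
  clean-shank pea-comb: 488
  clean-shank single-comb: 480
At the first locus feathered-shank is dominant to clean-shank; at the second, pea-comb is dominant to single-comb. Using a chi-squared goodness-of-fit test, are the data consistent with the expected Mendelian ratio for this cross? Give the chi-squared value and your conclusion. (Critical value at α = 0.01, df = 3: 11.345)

0.080; consistent

A dihybrid testcross with independent assortment gives a 1:1:1:1 ratio.
Under the 1:1:1:1 hypothesis (Σ ratio = 4, N = 1933):
  feathered-shank pea-comb: 1933 × 1/4 = 483.25
  feathered-shank single-comb: 1933 × 1/4 = 483.25
  clean-shank pea-comb: 1933 × 1/4 = 483.25
  clean-shank single-comb: 1933 × 1/4 = 483.25
χ² = Σ (O − E)² / E
  feathered-shank pea-comb: (481 − 483.25)² / 483.25 = 0.0105
  feathered-shank single-comb: (484 − 483.25)² / 483.25 = 0.0012
  clean-shank pea-comb: (488 − 483.25)² / 483.25 = 0.0467
  clean-shank single-comb: (480 − 483.25)² / 483.25 = 0.0219
χ² = 0.0105 + 0.0012 + 0.0467 + 0.0219 = 0.0803 ≈ 0.080
Degrees of freedom = 4 − 1 = 3; critical value at α = 0.01 is 11.345.
Since 0.080 < 11.345, we fail to reject the null hypothesis — the data are consistent with the 1:1:1:1 ratio.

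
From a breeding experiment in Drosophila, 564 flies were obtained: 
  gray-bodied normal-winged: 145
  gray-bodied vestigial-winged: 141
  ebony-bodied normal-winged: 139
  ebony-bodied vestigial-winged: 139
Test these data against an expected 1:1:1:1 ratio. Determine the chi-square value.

0.170

The 1:1:1:1 ratio has 4 parts, so with N = 564 the expected counts are:
  gray-bodied normal-winged: 564 × 1/4 = 141
  gray-bodied vestigial-winged: 564 × 1/4 = 141
  ebony-bodied normal-winged: 564 × 1/4 = 141
  ebony-bodied vestigial-winged: 564 × 1/4 = 141
χ² = Σ (O − E)² / E
  gray-bodied normal-winged: (145 − 141)² / 141 = 0.1135
  gray-bodied vestigial-winged: (141 − 141)² / 141 = 0.0000
  ebony-bodied normal-winged: (139 − 141)² / 141 = 0.0284
  ebony-bodied vestigial-winged: (139 − 141)² / 141 = 0.0284
χ² = 0.1135 + 0.0000 + 0.0284 + 0.0284 = 0.1703 ≈ 0.170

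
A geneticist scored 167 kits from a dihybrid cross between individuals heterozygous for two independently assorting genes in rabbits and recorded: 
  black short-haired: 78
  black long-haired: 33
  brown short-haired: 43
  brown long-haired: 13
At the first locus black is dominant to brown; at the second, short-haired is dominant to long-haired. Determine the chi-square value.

7.786

A dihybrid F₂ with independent assortment and complete dominance at both loci gives a 9:3:3:1 phenotypic ratio.
The 9:3:3:1 ratio has 16 parts, so with N = 167 the expected counts are:
  black short-haired: 167 × 9/16 = 93.9375
  black long-haired: 167 × 3/16 = 31.3125
  brown short-haired: 167 × 3/16 = 31.3125
  brown long-haired: 167 × 1/16 = 10.4375
χ² = Σ (O − E)² / E
  black short-haired: (78 − 93.9375)² / 93.9375 = 2.7040
  black long-haired: (33 − 31.3125)² / 31.3125 = 0.0909
  brown short-haired: (43 − 31.3125)² / 31.3125 = 4.3624
  brown long-haired: (13 − 10.4375)² / 10.4375 = 0.6291
χ² = 2.7040 + 0.0909 + 4.3624 + 0.6291 = 7.7864 ≈ 7.786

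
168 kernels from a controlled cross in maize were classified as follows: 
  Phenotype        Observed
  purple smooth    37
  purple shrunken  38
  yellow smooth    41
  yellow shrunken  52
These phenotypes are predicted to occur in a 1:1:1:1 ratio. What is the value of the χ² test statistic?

3.381

Under the 1:1:1:1 hypothesis (Σ ratio = 4, N = 168):
  purple smooth: 168 × 1/4 = 42
  purple shrunken: 168 × 1/4 = 42
  yellow smooth: 168 × 1/4 = 42
  yellow shrunken: 168 × 1/4 = 42
χ² = Σ (O − E)² / E
  purple smooth: (37 − 42)² / 42 = 0.5952
  purple shrunken: (38 − 42)² / 42 = 0.3810
  yellow smooth: (41 − 42)² / 42 = 0.0238
  yellow shrunken: (52 − 42)² / 42 = 2.3810
χ² = 0.5952 + 0.3810 + 0.0238 + 2.3810 = 3.381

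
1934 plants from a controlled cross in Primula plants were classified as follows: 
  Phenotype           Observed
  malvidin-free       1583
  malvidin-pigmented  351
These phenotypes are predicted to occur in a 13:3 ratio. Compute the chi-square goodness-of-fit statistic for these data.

Expected counts for N = 1934 under a 13:3 ratio (total parts = 16):
  malvidin-free: 1934 × 13/16 = 1571.375
  malvidin-pigmented: 1934 × 3/16 = 362.625
χ² = Σ (O − E)² / E
  malvidin-free: (1583 − 1571.375)² / 1571.375 = 0.0860
  malvidin-pigmented: (351 − 362.625)² / 362.625 = 0.3727
χ² = 0.0860 + 0.3727 = 0.4587 ≈ 0.459

0.459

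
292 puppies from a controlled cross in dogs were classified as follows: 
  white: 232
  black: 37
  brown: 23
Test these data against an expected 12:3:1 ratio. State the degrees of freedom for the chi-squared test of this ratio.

2

A goodness-of-fit test with 3 phenotype classes has df = 3 − 1 = 2.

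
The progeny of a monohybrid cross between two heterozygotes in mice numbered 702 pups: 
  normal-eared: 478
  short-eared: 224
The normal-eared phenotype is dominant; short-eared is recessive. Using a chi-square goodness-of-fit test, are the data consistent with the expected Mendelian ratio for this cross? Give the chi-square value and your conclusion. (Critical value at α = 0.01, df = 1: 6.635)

For a monohybrid cross between heterozygotes with complete dominance, the expected phenotypic ratio is 3:1.
The 3:1 ratio has 4 parts, so with N = 702 the expected counts are:
  normal-eared: 702 × 3/4 = 526.5
  short-eared: 702 × 1/4 = 175.5
χ² = Σ (O − E)² / E
  normal-eared: (478 − 526.5)² / 526.5 = 4.4677
  short-eared: (224 − 175.5)² / 175.5 = 13.4031
χ² = 4.4677 + 13.4031 = 17.8708 ≈ 17.871
Degrees of freedom = 2 − 1 = 1; critical value at α = 0.01 is 6.635.
Since 17.871 > 6.635, we reject the null hypothesis — the data do not fit the 3:1 ratio.

17.871; not consistent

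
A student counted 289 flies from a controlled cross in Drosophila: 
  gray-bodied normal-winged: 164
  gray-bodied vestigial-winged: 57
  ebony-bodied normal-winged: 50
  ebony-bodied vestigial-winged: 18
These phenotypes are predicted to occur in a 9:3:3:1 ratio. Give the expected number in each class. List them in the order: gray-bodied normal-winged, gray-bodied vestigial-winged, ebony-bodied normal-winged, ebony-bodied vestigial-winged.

162.5625, 54.1875, 54.1875, 18.0625

Total ratio parts = 16. Expected numbers out of 289:
  gray-bodied normal-winged: 289 × 9/16 = 162.5625
  gray-bodied vestigial-winged: 289 × 3/16 = 54.1875
  ebony-bodied normal-winged: 289 × 3/16 = 54.1875
  ebony-bodied vestigial-winged: 289 × 1/16 = 18.0625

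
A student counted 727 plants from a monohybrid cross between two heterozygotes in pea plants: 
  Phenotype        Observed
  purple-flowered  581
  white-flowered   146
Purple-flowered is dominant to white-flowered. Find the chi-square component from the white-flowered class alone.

For a monohybrid cross between heterozygotes with complete dominance, the expected phenotypic ratio is 3:1.
The 3:1 ratio has 4 parts, so with N = 727 the expected counts are:
  purple-flowered: 727 × 3/4 = 545.25
  white-flowered: 727 × 1/4 = 181.75
Contribution of white-flowered: (146 − 181.75)² / 181.75 = 7.0320

7.032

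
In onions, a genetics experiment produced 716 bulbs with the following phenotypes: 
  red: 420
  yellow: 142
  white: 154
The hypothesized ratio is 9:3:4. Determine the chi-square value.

4.678

Expected counts for N = 716 under a 9:3:4 ratio (total parts = 16):
  red: 716 × 9/16 = 402.75
  yellow: 716 × 3/16 = 134.25
  white: 716 × 4/16 = 179
χ² = Σ (O − E)² / E
  red: (420 − 402.75)² / 402.75 = 0.7388
  yellow: (142 − 134.25)² / 134.25 = 0.4474
  white: (154 − 179)² / 179 = 3.4916
χ² = 0.7388 + 0.4474 + 3.4916 = 4.6778 ≈ 4.678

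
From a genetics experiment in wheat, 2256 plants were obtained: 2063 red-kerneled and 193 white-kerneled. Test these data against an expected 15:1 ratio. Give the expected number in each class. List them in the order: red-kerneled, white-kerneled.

2115, 141

Under the 15:1 hypothesis (Σ ratio = 16, N = 2256):
  red-kerneled: 2256 × 15/16 = 2115
  white-kerneled: 2256 × 1/16 = 141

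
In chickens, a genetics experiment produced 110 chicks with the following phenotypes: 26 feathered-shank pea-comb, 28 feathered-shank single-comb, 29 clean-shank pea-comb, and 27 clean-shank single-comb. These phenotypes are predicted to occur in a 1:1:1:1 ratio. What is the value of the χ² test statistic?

The 1:1:1:1 ratio has 4 parts, so with N = 110 the expected counts are:
  feathered-shank pea-comb: 110 × 1/4 = 27.5
  feathered-shank single-comb: 110 × 1/4 = 27.5
  clean-shank pea-comb: 110 × 1/4 = 27.5
  clean-shank single-comb: 110 × 1/4 = 27.5
χ² = Σ (O − E)² / E
  feathered-shank pea-comb: (26 − 27.5)² / 27.5 = 0.0818
  feathered-shank single-comb: (28 − 27.5)² / 27.5 = 0.0091
  clean-shank pea-comb: (29 − 27.5)² / 27.5 = 0.0818
  clean-shank single-comb: (27 − 27.5)² / 27.5 = 0.0091
χ² = 0.0818 + 0.0091 + 0.0818 + 0.0091 = 0.1818 ≈ 0.182

0.182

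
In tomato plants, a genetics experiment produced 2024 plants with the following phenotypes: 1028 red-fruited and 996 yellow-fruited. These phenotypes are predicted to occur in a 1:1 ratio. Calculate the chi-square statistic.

Under the 1:1 hypothesis (Σ ratio = 2, N = 2024):
  red-fruited: 2024 × 1/2 = 1012
  yellow-fruited: 2024 × 1/2 = 1012
χ² = Σ (O − E)² / E
  red-fruited: (1028 − 1012)² / 1012 = 0.2530
  yellow-fruited: (996 − 1012)² / 1012 = 0.2530
χ² = 0.2530 + 0.2530 = 0.506

0.506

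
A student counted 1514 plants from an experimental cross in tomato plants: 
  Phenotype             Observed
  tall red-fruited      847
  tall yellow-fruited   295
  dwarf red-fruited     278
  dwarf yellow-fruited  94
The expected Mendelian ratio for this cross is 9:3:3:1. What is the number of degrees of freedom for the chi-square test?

3

A goodness-of-fit test with 4 phenotype classes has df = 4 − 1 = 3.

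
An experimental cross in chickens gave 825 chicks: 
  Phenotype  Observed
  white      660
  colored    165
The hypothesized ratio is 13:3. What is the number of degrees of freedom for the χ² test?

1

A goodness-of-fit test with 2 phenotype classes has df = 2 − 1 = 1.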